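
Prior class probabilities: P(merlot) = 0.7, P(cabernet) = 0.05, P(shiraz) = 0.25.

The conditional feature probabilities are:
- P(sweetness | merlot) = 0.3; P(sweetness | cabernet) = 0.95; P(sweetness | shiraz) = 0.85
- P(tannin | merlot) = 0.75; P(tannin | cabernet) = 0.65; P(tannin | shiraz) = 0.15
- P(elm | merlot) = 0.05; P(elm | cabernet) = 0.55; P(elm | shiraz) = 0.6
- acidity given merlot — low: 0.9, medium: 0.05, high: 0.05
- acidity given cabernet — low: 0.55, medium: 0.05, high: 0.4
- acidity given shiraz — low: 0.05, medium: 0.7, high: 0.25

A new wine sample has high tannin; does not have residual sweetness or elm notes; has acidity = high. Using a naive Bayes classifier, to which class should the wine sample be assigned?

merlot: 0.7 × (1−0.3) × 0.75 × (1−0.05) × 0.05 = 0.01745625
cabernet: 0.05 × (1−0.95) × 0.65 × (1−0.55) × 0.4 = 0.0002925
shiraz: 0.25 × (1−0.85) × 0.15 × (1−0.6) × 0.25 = 0.0005625
Highest score → merlot.

merlot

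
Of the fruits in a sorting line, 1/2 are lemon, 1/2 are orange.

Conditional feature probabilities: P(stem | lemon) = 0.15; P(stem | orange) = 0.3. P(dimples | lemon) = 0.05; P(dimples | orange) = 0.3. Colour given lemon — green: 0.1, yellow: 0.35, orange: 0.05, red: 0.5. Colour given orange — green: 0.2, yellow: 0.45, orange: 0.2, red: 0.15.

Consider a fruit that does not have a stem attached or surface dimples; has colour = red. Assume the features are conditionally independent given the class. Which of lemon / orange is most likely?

lemon: 0.5 × (1−0.15) × (1−0.05) × 0.5 = 0.201875
orange: 0.5 × (1−0.3) × (1−0.3) × 0.15 = 0.03675
Highest score → lemon.

lemon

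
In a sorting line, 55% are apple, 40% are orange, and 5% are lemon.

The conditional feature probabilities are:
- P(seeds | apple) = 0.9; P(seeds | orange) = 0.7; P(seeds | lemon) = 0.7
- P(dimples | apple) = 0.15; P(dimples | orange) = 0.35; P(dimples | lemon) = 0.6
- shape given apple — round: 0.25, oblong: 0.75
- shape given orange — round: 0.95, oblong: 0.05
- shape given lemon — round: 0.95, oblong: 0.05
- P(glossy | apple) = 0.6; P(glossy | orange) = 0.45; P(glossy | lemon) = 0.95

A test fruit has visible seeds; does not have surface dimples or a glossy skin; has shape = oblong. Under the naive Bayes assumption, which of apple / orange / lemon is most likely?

apple: 0.55 × 0.9 × (1−0.15) × 0.75 × (1−0.6) = 0.126225
orange: 0.4 × 0.7 × (1−0.35) × 0.05 × (1−0.45) = 0.005005
lemon: 0.05 × 0.7 × (1−0.6) × 0.05 × (1−0.95) = 0.000035
Highest score → apple.

apple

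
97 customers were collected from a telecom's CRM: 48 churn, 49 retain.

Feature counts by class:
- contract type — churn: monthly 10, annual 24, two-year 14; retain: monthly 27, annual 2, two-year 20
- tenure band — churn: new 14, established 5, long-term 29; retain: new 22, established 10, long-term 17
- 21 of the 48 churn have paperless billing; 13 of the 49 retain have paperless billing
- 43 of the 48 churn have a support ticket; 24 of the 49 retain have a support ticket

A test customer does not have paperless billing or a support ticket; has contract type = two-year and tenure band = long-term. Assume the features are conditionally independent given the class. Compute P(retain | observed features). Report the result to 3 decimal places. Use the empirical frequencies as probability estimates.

churn: (48/97) × (14/48) × (29/48) × (27/48) × (5/48) ≈ 0.00510933
retain: (49/97) × (20/49) × (17/49) × (36/49) × (25/49) ≈ 0.026814
P(retain | x) = 0.026814 / 0.03192333 ≈ 0.840

0.840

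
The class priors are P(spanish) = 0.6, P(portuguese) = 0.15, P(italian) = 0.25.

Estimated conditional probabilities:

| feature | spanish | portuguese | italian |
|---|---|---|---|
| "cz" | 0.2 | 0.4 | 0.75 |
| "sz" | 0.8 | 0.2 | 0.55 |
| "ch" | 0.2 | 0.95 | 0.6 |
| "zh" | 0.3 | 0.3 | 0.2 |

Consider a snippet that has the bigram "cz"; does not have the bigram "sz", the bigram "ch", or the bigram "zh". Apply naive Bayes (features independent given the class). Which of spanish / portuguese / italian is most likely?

italian

spanish: 0.6 × 0.2 × (1−0.8) × (1−0.2) × (1−0.3) = 0.01344
portuguese: 0.15 × 0.4 × (1−0.2) × (1−0.95) × (1−0.3) = 0.00168
italian: 0.25 × 0.75 × (1−0.55) × (1−0.6) × (1−0.2) = 0.027
Highest score → italian.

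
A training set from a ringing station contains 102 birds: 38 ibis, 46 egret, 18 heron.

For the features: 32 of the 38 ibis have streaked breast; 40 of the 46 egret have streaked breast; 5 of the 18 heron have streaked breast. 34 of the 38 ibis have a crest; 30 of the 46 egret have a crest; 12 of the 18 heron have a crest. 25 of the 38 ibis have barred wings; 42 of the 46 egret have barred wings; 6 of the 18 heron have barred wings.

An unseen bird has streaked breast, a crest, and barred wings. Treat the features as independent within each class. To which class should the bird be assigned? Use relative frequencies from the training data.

ibis: (38/102) × (32/38) × (34/38) × (25/38) ≈ 0.184672
egret: (46/102) × (40/46) × (30/46) × (42/46) ≈ 0.233515
heron: (18/102) × (5/18) × (12/18) × (6/18) ≈ 0.0108932
Highest score → egret.

egret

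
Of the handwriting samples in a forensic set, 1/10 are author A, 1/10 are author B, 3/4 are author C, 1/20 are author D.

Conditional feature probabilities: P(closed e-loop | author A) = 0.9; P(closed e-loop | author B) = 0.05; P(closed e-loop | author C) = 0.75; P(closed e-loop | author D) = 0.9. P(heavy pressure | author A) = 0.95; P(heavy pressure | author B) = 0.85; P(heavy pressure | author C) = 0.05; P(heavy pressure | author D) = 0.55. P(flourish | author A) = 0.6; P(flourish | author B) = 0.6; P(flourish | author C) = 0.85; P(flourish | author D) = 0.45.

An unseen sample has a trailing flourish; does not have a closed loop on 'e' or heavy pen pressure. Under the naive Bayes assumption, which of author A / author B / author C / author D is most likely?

author C

author A: 0.1 × (1−0.9) × (1−0.95) × 0.6 = 0.0003
author B: 0.1 × (1−0.05) × (1−0.85) × 0.6 = 0.00855
author C: 0.75 × (1−0.75) × (1−0.05) × 0.85 = 0.15140625
author D: 0.05 × (1−0.9) × (1−0.55) × 0.45 = 0.0010125
Highest score → author C.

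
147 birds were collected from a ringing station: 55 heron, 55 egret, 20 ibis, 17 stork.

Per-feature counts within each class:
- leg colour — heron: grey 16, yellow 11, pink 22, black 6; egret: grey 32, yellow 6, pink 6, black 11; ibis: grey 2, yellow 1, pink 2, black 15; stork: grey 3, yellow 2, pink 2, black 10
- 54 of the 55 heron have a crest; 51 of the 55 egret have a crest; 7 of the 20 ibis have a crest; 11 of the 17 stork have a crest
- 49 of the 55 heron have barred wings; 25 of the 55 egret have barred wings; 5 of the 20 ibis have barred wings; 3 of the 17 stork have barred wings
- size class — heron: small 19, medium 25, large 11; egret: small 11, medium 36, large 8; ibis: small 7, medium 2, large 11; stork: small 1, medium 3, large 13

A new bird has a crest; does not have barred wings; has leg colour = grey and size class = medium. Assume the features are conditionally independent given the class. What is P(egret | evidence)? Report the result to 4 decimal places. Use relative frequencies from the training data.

heron: (55/147) × (16/55) × (54/55) × (6/55) × (25/55) ≈ 0.00529907
egret: (55/147) × (32/55) × (51/55) × (30/55) × (36/55) ≈ 0.0720673
ibis: (20/147) × (2/20) × (7/20) × (15/20) × (2/20) ≈ 0.000357143
stork: (17/147) × (3/17) × (11/17) × (14/17) × (3/17) ≈ 0.00191911
P(egret | x) = 0.0720673 / 0.079642623 ≈ 0.9049

0.9049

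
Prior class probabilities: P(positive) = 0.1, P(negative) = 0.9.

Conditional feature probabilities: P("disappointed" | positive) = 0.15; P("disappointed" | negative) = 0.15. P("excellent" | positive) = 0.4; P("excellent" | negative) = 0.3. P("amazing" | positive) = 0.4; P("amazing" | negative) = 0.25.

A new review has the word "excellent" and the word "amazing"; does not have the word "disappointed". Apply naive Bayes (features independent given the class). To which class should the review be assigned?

negative

positive: 0.1 × (1−0.15) × 0.4 × 0.4 = 0.0136
negative: 0.9 × (1−0.15) × 0.3 × 0.25 = 0.057375
Highest score → negative.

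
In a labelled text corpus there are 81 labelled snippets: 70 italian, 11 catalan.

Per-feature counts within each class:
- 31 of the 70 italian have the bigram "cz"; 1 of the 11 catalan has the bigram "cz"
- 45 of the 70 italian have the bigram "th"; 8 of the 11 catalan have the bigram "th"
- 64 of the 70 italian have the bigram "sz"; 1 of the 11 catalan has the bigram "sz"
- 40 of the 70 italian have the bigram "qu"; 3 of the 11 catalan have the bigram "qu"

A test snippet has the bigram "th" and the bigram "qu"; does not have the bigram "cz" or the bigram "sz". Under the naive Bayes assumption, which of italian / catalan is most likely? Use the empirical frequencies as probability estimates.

catalan

italian: (70/81) × (39/70) × (45/70) × (6/70) × (40/70) ≈ 0.0151603
catalan: (11/81) × (10/11) × (8/11) × (10/11) × (3/11) ≈ 0.0222612
Highest score → catalan.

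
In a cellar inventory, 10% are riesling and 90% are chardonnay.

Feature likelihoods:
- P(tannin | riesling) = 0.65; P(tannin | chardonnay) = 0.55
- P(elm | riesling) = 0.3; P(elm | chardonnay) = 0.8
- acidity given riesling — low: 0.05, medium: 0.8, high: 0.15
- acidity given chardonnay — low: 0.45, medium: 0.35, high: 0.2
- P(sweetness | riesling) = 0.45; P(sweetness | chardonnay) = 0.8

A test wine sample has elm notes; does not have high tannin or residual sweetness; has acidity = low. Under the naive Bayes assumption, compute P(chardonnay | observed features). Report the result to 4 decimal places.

riesling: 0.1 × (1−0.65) × 0.3 × 0.05 × (1−0.45) = 0.00028875
chardonnay: 0.9 × (1−0.55) × 0.8 × 0.45 × (1−0.8) = 0.02916
P(chardonnay | x) = 0.02916 / 0.02944875 ≈ 0.9902

0.9902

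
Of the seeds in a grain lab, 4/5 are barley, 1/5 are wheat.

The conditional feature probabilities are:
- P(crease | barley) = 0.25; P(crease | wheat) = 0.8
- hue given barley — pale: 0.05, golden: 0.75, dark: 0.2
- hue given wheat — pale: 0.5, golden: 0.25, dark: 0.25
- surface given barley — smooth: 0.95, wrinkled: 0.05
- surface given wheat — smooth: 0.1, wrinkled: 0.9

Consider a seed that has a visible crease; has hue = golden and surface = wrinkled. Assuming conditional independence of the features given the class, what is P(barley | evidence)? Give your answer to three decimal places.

0.172

barley: 0.8 × 0.25 × 0.75 × 0.05 = 0.0075
wheat: 0.2 × 0.8 × 0.25 × 0.9 = 0.036
P(barley | x) = 0.0075 / 0.0435 ≈ 0.172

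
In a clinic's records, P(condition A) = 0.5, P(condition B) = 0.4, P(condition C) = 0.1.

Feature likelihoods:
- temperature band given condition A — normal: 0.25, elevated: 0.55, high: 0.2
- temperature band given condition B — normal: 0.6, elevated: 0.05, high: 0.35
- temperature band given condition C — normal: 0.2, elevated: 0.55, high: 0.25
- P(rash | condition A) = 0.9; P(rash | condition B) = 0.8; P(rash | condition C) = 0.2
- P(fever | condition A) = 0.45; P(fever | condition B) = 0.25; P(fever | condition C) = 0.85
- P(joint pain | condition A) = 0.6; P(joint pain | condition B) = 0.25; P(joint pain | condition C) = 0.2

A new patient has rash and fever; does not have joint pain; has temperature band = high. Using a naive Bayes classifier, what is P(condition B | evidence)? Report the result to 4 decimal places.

condition A: 0.5 × 0.2 × 0.9 × 0.45 × (1−0.6) = 0.0162
condition B: 0.4 × 0.35 × 0.8 × 0.25 × (1−0.25) = 0.021
condition C: 0.1 × 0.25 × 0.2 × 0.85 × (1−0.2) = 0.0034
P(condition B | x) = 0.021 / 0.0406 ≈ 0.5172

0.5172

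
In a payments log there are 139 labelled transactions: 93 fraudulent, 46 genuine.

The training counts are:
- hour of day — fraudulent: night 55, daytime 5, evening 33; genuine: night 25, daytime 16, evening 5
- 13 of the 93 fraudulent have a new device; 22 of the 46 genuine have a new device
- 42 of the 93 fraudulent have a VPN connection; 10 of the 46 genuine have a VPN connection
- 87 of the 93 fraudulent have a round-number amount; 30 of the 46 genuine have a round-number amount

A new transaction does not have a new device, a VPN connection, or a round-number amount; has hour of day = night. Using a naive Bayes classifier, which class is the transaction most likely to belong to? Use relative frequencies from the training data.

genuine

fraudulent: (93/139) × (55/93) × (80/93) × (51/93) × (6/93) ≈ 0.0120423
genuine: (46/139) × (25/46) × (24/46) × (36/46) × (16/46) ≈ 0.0255438
Highest score → genuine.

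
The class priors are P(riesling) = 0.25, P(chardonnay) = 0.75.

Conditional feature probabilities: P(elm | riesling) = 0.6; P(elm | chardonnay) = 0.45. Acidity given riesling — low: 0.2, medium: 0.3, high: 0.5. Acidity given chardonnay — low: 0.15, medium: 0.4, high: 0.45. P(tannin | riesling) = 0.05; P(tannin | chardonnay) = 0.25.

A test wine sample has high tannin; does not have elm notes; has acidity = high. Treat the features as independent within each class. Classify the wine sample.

riesling: 0.25 × (1−0.6) × 0.5 × 0.05 = 0.0025
chardonnay: 0.75 × (1−0.45) × 0.45 × 0.25 = 0.04640625
Highest score → chardonnay.

chardonnay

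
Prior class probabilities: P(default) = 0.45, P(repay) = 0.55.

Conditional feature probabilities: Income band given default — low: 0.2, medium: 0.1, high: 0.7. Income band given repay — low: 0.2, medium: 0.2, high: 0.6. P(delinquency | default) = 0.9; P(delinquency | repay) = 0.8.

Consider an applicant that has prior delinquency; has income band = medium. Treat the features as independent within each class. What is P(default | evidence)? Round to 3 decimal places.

0.315

default: 0.45 × 0.1 × 0.9 = 0.0405
repay: 0.55 × 0.2 × 0.8 = 0.088
P(default | x) = 0.0405 / 0.1285 ≈ 0.315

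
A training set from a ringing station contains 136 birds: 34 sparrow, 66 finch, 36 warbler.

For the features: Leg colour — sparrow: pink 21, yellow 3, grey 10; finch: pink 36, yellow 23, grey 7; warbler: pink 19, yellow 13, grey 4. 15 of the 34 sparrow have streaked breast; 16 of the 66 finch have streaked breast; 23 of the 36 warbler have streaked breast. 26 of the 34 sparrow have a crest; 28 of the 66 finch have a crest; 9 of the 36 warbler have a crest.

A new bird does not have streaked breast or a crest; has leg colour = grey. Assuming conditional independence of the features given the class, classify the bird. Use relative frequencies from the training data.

sparrow: (34/136) × (10/34) × (19/34) × (8/34) ≈ 0.00966823
finch: (66/136) × (7/66) × (50/66) × (38/66) ≈ 0.0224504
warbler: (36/136) × (4/36) × (13/36) × (27/36) ≈ 0.00796569
Highest score → finch.

finch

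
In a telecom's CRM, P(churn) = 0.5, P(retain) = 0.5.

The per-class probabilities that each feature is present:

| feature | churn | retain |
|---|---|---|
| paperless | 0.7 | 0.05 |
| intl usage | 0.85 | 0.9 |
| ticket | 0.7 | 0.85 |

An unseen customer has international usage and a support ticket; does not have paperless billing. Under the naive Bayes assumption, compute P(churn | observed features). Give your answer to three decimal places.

churn: 0.5 × (1−0.7) × 0.85 × 0.7 = 0.08925
retain: 0.5 × (1−0.05) × 0.9 × 0.85 = 0.363375
P(churn | x) = 0.08925 / 0.452625 ≈ 0.197

0.197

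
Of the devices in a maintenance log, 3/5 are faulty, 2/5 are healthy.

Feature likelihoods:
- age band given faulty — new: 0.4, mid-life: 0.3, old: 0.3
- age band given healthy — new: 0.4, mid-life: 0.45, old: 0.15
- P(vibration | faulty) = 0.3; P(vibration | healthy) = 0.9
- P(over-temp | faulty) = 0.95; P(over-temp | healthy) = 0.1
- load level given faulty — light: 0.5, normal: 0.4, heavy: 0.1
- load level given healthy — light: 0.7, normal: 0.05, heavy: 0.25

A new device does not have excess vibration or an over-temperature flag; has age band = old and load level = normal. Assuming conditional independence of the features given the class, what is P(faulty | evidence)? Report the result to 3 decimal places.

faulty: 0.6 × 0.3 × (1−0.3) × (1−0.95) × 0.4 = 0.00252
healthy: 0.4 × 0.15 × (1−0.9) × (1−0.1) × 0.05 = 0.00027
P(faulty | x) = 0.00252 / 0.00279 ≈ 0.903

0.903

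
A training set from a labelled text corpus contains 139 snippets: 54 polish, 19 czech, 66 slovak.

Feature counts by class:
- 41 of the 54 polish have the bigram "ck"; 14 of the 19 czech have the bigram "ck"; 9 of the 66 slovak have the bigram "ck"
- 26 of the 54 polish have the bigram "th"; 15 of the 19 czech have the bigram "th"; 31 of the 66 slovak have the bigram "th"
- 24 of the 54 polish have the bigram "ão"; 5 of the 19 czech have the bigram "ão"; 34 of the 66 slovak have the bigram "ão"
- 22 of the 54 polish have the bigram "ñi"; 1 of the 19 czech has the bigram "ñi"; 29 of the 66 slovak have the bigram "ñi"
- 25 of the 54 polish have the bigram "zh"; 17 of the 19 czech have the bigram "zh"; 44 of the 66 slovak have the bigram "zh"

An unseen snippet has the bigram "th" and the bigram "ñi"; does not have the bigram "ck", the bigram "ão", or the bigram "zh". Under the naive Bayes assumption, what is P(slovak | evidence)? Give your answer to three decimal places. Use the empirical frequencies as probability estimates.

polish: (54/139) × (13/54) × (26/54) × (30/54) × (22/54) × (29/54) ≈ 0.00547355
czech: (19/139) × (5/19) × (15/19) × (14/19) × (1/19) × (2/19) ≈ 0.000115928
slovak: (66/139) × (57/66) × (31/66) × (32/66) × (29/66) × (22/66) ≈ 0.0136778
P(slovak | x) = 0.0136778 / 0.019267278 ≈ 0.710

0.710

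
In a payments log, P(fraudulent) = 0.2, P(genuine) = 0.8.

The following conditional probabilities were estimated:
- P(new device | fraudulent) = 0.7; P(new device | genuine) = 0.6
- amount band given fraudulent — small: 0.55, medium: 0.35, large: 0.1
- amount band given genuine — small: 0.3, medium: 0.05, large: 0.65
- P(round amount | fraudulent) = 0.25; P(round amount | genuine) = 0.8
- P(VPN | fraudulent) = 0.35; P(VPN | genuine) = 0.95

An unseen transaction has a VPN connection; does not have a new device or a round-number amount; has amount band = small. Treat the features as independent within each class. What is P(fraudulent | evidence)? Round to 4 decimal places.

fraudulent: 0.2 × (1−0.7) × 0.55 × (1−0.25) × 0.35 = 0.0086625
genuine: 0.8 × (1−0.6) × 0.3 × (1−0.8) × 0.95 = 0.01824
P(fraudulent | x) = 0.0086625 / 0.0269025 ≈ 0.3220

0.3220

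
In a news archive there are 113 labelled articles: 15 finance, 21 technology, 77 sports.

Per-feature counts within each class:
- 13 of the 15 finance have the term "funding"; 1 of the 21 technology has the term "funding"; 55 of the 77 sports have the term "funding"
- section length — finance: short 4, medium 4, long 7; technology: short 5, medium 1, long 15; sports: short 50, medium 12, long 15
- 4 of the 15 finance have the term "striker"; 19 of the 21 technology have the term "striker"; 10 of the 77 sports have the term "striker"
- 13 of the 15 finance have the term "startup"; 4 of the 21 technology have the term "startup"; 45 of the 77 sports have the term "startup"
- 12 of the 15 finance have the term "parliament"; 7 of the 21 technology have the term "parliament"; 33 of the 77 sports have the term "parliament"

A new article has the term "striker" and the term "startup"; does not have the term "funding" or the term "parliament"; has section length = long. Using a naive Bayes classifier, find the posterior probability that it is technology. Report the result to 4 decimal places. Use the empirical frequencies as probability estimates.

finance: (15/113) × (2/15) × (7/15) × (4/15) × (13/15) × (3/15) ≈ 0.000381776
technology: (21/113) × (20/21) × (15/21) × (19/21) × (4/21) × (14/21) ≈ 0.0145247
sports: (77/113) × (22/77) × (15/77) × (10/77) × (45/77) × (44/77) ≈ 0.00164489
P(technology | x) = 0.0145247 / 0.016551366 ≈ 0.8776

0.8776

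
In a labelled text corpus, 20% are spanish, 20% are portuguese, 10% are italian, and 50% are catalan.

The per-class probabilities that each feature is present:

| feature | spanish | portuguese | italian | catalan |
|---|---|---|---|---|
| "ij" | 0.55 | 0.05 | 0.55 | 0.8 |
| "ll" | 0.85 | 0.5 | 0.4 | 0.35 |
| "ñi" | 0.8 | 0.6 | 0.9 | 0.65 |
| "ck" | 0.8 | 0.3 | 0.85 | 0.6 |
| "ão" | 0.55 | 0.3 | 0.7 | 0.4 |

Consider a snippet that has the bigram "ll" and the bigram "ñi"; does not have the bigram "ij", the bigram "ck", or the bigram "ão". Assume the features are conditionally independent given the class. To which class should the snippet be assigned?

spanish: 0.2 × (1−0.55) × 0.85 × 0.8 × (1−0.8) × (1−0.55) = 0.005508
portuguese: 0.2 × (1−0.05) × 0.5 × 0.6 × (1−0.3) × (1−0.3) = 0.02793
italian: 0.1 × (1−0.55) × 0.4 × 0.9 × (1−0.85) × (1−0.7) = 0.000729
catalan: 0.5 × (1−0.8) × 0.35 × 0.65 × (1−0.6) × (1−0.4) = 0.00546
Highest score → portuguese.

portuguese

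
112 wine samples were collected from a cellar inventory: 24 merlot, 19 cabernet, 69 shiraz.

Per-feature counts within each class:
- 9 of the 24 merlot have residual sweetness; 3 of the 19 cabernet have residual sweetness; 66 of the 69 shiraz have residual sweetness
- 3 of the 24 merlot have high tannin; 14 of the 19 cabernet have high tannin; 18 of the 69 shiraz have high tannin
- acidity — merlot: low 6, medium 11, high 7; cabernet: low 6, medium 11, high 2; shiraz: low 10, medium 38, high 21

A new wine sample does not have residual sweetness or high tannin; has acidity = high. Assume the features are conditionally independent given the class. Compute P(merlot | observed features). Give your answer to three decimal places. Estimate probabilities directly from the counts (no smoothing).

0.774

merlot: (24/112) × (15/24) × (21/24) × (7/24) = 0.0341796875
cabernet: (19/112) × (16/19) × (5/19) × (2/19) ≈ 0.00395726
shiraz: (69/112) × (3/69) × (51/69) × (21/69) ≈ 0.00602552
P(merlot | x) = 0.0341796875 / 0.0441624675 ≈ 0.774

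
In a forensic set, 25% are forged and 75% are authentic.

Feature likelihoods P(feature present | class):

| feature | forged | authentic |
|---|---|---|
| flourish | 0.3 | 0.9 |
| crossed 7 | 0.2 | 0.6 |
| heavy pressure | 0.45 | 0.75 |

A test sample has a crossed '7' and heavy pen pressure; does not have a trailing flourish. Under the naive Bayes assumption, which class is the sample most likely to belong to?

forged: 0.25 × (1−0.3) × 0.2 × 0.45 = 0.01575
authentic: 0.75 × (1−0.9) × 0.6 × 0.75 = 0.03375
Highest score → authentic.

authentic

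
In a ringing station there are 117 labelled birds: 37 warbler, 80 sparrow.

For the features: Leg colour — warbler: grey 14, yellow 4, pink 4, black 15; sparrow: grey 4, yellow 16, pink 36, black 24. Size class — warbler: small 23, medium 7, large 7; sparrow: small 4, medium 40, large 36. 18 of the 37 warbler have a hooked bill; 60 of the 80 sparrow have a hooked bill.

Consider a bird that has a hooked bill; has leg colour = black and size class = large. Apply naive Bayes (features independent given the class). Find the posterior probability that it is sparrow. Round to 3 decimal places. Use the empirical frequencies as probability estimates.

warbler: (37/117) × (15/37) × (7/37) × (18/37) ≈ 0.0117997
sparrow: (80/117) × (24/80) × (36/80) × (60/80) ≈ 0.0692308
P(sparrow | x) = 0.0692308 / 0.0810305 ≈ 0.854

0.854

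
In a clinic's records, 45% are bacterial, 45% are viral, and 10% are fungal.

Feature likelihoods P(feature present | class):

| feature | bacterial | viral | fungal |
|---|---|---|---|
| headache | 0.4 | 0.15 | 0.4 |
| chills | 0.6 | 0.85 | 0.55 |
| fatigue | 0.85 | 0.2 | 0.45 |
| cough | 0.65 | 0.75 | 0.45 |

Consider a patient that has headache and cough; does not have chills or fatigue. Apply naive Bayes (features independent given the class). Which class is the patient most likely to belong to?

bacterial: 0.45 × 0.4 × (1−0.6) × (1−0.85) × 0.65 = 0.00702
viral: 0.45 × 0.15 × (1−0.85) × (1−0.2) × 0.75 = 0.006075
fungal: 0.1 × 0.4 × (1−0.55) × (1−0.45) × 0.45 = 0.004455
Highest score → bacterial.

bacterial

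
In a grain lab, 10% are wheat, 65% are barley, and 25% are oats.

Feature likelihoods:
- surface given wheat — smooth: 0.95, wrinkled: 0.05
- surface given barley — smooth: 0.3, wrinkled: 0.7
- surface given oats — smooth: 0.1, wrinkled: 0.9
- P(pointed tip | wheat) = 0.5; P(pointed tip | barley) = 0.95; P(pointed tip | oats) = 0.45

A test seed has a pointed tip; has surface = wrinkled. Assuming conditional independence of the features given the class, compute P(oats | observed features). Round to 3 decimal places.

wheat: 0.1 × 0.05 × 0.5 = 0.0025
barley: 0.65 × 0.7 × 0.95 = 0.43225
oats: 0.25 × 0.9 × 0.45 = 0.10125
P(oats | x) = 0.10125 / 0.536 ≈ 0.189

0.189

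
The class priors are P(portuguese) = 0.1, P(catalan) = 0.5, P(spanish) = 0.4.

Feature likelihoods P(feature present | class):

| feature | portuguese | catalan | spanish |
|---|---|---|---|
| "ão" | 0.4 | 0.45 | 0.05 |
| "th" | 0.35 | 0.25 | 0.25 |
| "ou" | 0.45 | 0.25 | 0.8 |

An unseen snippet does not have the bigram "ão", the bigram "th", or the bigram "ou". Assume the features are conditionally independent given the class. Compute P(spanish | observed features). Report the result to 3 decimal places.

portuguese: 0.1 × (1−0.4) × (1−0.35) × (1−0.45) = 0.02145
catalan: 0.5 × (1−0.45) × (1−0.25) × (1−0.25) = 0.1546875
spanish: 0.4 × (1−0.05) × (1−0.25) × (1−0.8) = 0.057
P(spanish | x) = 0.057 / 0.2331375 ≈ 0.244

0.244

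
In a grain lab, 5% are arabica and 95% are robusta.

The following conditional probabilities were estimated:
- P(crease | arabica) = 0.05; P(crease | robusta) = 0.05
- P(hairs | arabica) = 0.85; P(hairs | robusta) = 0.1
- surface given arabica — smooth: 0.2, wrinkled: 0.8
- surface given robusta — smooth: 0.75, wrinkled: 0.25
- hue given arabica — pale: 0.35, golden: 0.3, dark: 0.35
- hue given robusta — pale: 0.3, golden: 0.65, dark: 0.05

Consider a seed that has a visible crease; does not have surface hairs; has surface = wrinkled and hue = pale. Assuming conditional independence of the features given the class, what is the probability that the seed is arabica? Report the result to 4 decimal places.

0.0317

arabica: 0.05 × 0.05 × (1−0.85) × 0.8 × 0.35 = 0.000105
robusta: 0.95 × 0.05 × (1−0.1) × 0.25 × 0.3 = 0.00320625
P(arabica | x) = 0.000105 / 0.00331125 ≈ 0.0317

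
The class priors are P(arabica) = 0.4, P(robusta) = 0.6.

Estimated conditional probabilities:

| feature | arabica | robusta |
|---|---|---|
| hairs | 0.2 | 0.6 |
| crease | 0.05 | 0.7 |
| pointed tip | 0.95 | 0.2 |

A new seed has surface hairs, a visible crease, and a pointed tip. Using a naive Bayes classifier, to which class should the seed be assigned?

arabica: 0.4 × 0.2 × 0.05 × 0.95 = 0.0038
robusta: 0.6 × 0.6 × 0.7 × 0.2 = 0.0504
Highest score → robusta.

robusta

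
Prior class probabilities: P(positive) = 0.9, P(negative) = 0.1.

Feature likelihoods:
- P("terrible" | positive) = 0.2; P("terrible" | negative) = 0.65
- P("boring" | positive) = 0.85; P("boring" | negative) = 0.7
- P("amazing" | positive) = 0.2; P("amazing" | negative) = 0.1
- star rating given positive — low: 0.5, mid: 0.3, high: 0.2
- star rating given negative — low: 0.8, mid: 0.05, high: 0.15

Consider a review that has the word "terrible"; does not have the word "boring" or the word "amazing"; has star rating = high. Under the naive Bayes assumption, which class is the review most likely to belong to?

positive

positive: 0.9 × 0.2 × (1−0.85) × (1−0.2) × 0.2 = 0.00432
negative: 0.1 × 0.65 × (1−0.7) × (1−0.1) × 0.15 = 0.0026325
Highest score → positive.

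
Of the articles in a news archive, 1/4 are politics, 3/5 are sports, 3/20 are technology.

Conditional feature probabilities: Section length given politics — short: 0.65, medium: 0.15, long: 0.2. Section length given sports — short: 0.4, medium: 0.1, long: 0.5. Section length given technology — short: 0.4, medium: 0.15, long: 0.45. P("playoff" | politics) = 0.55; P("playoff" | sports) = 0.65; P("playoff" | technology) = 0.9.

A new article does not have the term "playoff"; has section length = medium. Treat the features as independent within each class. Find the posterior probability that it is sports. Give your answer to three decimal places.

politics: 0.25 × 0.15 × (1−0.55) = 0.016875
sports: 0.6 × 0.1 × (1−0.65) = 0.021
technology: 0.15 × 0.15 × (1−0.9) = 0.00225
P(sports | x) = 0.021 / 0.040125 ≈ 0.523

0.523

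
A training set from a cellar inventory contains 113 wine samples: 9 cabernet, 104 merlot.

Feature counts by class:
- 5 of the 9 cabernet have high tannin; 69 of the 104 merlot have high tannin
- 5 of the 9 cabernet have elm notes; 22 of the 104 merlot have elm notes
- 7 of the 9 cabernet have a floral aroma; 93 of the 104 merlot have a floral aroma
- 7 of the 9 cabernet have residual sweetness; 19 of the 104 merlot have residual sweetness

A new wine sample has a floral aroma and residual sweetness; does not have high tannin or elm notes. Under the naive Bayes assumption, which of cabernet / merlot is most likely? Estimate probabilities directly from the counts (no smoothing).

merlot

cabernet: (9/113) × (4/9) × (4/9) × (7/9) × (7/9) ≈ 0.00951722
merlot: (104/113) × (35/104) × (82/104) × (93/104) × (19/104) ≈ 0.039897
Highest score → merlot.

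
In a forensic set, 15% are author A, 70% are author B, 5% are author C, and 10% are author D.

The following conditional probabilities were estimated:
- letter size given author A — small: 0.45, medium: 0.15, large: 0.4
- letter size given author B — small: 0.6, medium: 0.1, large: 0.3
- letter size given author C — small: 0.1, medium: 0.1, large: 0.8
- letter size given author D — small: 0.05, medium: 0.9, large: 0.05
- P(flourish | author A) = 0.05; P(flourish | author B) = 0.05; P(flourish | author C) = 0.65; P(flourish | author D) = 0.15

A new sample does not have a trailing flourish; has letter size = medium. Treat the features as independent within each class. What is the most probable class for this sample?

author A: 0.15 × 0.15 × (1−0.05) = 0.021375
author B: 0.7 × 0.1 × (1−0.05) = 0.0665
author C: 0.05 × 0.1 × (1−0.65) = 0.00175
author D: 0.1 × 0.9 × (1−0.15) = 0.0765
Highest score → author D.

author D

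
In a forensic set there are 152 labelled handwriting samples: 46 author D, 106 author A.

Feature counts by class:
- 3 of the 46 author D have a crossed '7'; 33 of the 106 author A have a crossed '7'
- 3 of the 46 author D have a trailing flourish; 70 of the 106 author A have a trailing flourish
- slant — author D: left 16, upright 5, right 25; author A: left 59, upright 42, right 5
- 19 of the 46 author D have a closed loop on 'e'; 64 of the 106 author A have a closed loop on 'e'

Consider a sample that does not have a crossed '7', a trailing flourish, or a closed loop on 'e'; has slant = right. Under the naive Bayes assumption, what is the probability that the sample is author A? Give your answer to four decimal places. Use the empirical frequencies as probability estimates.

author D: (46/152) × (43/46) × (43/46) × (25/46) × (27/46) ≈ 0.0843575
author A: (106/152) × (73/106) × (36/106) × (5/106) × (42/106) ≈ 0.00304848
P(author A | x) = 0.00304848 / 0.08740598 ≈ 0.0349

0.0349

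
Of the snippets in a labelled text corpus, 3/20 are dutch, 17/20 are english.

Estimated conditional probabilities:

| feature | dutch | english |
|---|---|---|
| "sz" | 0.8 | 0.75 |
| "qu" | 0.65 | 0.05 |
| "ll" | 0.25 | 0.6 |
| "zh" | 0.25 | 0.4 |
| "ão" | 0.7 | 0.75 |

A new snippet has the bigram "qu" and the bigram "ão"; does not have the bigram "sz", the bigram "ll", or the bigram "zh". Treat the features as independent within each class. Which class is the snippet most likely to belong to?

dutch: 0.15 × (1−0.8) × 0.65 × (1−0.25) × (1−0.25) × 0.7 = 0.007678125
english: 0.85 × (1−0.75) × 0.05 × (1−0.6) × (1−0.4) × 0.75 = 0.0019125
Highest score → dutch.

dutch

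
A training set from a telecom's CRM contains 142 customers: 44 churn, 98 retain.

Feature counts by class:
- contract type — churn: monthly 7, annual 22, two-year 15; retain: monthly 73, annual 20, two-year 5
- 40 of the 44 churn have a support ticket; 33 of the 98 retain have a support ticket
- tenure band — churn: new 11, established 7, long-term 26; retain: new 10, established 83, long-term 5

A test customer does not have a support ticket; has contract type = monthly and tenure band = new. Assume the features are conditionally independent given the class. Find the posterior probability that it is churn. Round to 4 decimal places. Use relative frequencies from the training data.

churn: (44/142) × (7/44) × (4/44) × (11/44) ≈ 0.00112036
retain: (98/142) × (73/98) × (65/98) × (10/98) ≈ 0.0347933
P(churn | x) = 0.00112036 / 0.03591366 ≈ 0.0312

0.0312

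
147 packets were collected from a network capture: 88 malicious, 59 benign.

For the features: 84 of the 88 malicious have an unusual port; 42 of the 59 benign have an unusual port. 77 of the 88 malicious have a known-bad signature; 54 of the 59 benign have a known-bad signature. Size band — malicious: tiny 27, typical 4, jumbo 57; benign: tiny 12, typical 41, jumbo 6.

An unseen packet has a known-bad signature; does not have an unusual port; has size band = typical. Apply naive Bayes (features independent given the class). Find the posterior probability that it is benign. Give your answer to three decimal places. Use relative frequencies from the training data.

0.985

malicious: (88/147) × (4/88) × (77/88) × (4/88) ≈ 0.00108225
benign: (59/147) × (17/59) × (54/59) × (41/59) ≈ 0.0735538
P(benign | x) = 0.0735538 / 0.07463605 ≈ 0.985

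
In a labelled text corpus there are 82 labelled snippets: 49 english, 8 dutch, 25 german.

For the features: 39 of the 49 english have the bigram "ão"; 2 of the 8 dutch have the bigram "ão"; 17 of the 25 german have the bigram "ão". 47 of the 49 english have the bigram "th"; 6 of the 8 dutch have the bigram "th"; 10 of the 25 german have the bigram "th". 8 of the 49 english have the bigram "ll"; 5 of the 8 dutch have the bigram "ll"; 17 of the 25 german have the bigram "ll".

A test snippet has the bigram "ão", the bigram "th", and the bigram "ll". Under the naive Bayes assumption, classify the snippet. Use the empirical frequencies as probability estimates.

english

english: (49/82) × (39/49) × (47/49) × (8/49) ≈ 0.0744812
dutch: (8/82) × (2/8) × (6/8) × (5/8) ≈ 0.0114329
german: (25/82) × (17/25) × (10/25) × (17/25) ≈ 0.0563902
Highest score → english.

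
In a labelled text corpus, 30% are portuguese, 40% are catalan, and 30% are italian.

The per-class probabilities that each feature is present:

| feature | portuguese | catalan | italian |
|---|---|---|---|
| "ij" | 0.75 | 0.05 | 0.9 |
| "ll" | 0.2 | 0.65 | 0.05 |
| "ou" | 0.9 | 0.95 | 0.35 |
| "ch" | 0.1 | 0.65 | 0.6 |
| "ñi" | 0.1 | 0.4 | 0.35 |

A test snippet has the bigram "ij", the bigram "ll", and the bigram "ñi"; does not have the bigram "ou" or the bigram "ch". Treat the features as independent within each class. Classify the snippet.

italian

portuguese: 0.3 × 0.75 × 0.2 × (1−0.9) × (1−0.1) × 0.1 = 0.000405
catalan: 0.4 × 0.05 × 0.65 × (1−0.95) × (1−0.65) × 0.4 = 0.000091
italian: 0.3 × 0.9 × 0.05 × (1−0.35) × (1−0.6) × 0.35 = 0.0012285
Highest score → italian.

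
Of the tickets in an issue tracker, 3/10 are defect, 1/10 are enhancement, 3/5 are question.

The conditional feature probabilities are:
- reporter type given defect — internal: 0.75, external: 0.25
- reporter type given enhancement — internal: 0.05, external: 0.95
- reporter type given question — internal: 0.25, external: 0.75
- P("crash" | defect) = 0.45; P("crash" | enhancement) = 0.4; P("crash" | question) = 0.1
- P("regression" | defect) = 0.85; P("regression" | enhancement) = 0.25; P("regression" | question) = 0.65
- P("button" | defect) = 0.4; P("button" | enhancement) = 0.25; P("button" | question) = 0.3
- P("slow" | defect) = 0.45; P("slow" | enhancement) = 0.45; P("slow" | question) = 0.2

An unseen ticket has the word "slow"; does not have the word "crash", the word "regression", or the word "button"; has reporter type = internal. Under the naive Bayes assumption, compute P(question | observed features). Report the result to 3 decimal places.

defect: 0.3 × 0.75 × (1−0.45) × (1−0.85) × (1−0.4) × 0.45 = 0.005011875
enhancement: 0.1 × 0.05 × (1−0.4) × (1−0.25) × (1−0.25) × 0.45 = 0.000759375
question: 0.6 × 0.25 × (1−0.1) × (1−0.65) × (1−0.3) × 0.2 = 0.006615
P(question | x) = 0.006615 / 0.01238625 ≈ 0.534

0.534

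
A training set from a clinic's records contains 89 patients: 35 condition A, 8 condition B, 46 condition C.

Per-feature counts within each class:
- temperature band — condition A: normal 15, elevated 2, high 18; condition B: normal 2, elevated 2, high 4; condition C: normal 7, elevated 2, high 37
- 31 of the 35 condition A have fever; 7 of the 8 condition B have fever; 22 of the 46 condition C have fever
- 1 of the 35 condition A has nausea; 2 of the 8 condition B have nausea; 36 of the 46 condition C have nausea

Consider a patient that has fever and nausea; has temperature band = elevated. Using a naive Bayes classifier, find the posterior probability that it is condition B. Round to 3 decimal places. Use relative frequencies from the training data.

0.354

condition A: (35/89) × (2/35) × (31/35) × (1/35) ≈ 0.000568677
condition B: (8/89) × (2/8) × (7/8) × (2/8) ≈ 0.00491573
condition C: (46/89) × (2/46) × (22/46) × (36/46) ≈ 0.00841104
P(condition B | x) = 0.00491573 / 0.013895447 ≈ 0.354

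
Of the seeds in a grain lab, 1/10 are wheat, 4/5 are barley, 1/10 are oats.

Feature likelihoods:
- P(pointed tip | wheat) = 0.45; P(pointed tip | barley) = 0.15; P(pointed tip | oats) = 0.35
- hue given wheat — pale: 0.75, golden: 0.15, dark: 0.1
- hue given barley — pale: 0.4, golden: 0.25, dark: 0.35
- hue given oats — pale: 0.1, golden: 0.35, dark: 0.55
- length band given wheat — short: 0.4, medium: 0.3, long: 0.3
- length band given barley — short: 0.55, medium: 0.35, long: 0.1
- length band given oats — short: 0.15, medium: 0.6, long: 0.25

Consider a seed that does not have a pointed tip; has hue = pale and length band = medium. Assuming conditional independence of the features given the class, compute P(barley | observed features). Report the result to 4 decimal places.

0.8540

wheat: 0.1 × (1−0.45) × 0.75 × 0.3 = 0.012375
barley: 0.8 × (1−0.15) × 0.4 × 0.35 = 0.0952
oats: 0.1 × (1−0.35) × 0.1 × 0.6 = 0.0039
P(barley | x) = 0.0952 / 0.111475 ≈ 0.8540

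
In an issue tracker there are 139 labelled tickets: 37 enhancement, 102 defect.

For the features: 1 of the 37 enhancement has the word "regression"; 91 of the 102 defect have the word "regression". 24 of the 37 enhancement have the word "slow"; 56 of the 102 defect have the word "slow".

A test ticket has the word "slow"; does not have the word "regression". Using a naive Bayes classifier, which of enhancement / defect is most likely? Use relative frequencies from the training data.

enhancement

enhancement: (37/139) × (36/37) × (24/37) ≈ 0.167995
defect: (102/139) × (11/102) × (56/102) ≈ 0.0434476
Highest score → enhancement.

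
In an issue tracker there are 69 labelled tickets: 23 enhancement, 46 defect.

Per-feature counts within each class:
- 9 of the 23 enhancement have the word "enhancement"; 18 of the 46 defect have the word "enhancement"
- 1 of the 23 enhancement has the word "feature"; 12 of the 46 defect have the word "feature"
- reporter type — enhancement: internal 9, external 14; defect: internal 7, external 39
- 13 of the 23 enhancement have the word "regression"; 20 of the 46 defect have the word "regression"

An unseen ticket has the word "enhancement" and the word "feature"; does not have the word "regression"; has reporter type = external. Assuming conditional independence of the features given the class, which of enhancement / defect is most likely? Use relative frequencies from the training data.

enhancement: (23/69) × (9/23) × (1/23) × (14/23) × (10/23) ≈ 0.00150085
defect: (46/69) × (18/46) × (12/46) × (39/46) × (26/46) ≈ 0.0326114
Highest score → defect.

defect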